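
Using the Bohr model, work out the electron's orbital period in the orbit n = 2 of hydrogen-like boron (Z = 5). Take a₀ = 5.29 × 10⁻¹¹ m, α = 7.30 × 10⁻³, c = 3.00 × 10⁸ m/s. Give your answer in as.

r = n²a₀/Z = 2²·5.29 × 10⁻¹¹/5 = 4.23 × 10⁻¹¹ m
v = Zαc/n = 5·0.00730·3.00 × 10⁸/2 = 5.47 × 10⁶ m/s
T = 2πr/v = 4.86 × 10⁻¹⁷ s = 48.6 as

48.6 as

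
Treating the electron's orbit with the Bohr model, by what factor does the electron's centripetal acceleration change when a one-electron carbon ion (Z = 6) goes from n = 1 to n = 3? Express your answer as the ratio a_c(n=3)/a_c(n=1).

1/81

a_c ∝ Z^3 · n^-4; with Z fixed, a_c ∝ n^-4.
a_c(n=3)/a_c(n=1) = (3/1)^-4 = 1/81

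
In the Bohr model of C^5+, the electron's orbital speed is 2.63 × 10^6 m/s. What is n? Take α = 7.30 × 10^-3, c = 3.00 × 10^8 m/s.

5

v_n = Zαc/n ⇒ n = Zαc/v = 6 × 0.00730 × 3.00 × 10^8 / 2.63 × 10^6 ≈ 5.00
n = 5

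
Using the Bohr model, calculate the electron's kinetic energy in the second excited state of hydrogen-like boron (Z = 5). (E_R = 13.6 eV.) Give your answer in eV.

For a Coulomb orbit the virial theorem gives K = −E_n.
E_n = −E_R·Z²/n², so K = E_R·Z²/n² = 13.6 × 5²/3² = 37.8 eV

37.8 eV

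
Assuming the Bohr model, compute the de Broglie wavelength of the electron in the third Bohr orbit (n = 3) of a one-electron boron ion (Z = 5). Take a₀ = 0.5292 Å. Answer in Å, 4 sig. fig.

1.995 Å

The Bohr quantisation condition is nλ = 2πr_n.
r_n = n²a₀/Z = 0.9526 Å
λ = 2πr_n/n = 2π·0.9526/3 = 1.995 Å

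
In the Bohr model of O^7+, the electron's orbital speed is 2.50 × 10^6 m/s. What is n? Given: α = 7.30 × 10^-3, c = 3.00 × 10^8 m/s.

v_n = Zαc/n ⇒ n = Zαc/v = 8 × 0.00730 × 3.00 × 10^8 / 2.50 × 10^6 ≈ 7.01
n = 7

7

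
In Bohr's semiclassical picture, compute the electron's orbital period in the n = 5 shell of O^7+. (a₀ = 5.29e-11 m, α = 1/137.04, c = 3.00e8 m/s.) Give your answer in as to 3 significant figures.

r = n²a₀/Z = 5²·5.29e-11/8 = 1.65e-10 m
v = Zαc/n = 8·0.00730·3.00e8/5 = 3.50e6 m/s
T = 2πr/v = 2.97e-16 s = 297 as

297 as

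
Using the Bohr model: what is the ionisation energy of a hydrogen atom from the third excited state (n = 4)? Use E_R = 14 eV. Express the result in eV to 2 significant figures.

E_n = −E_R·Z²/n² = −14 × 1²/4² eV = -0.88 eV
Ionisation energy = −E_n = 0.88 eV

0.88 eV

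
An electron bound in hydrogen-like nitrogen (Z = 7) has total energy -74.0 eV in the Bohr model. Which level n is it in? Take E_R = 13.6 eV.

E_n = −E_R Z²/n² ⇒ n² = E_R Z²/(−E_n) = 13.6 × 7² / 74.0 ≈ 9.01
n = 3

3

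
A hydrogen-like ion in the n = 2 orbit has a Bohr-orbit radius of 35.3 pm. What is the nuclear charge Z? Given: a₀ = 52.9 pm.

r_n = n²a₀/Z ⇒ Z = n²a₀/r = 2² × 52.9 / 35.3 ≈ 5.99
Z = 6

6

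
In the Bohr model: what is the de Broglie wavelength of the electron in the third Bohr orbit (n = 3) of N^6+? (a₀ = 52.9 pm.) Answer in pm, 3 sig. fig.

The Bohr quantisation condition is nλ = 2πr_n.
r_n = n²a₀/Z = 68.0 pm
λ = 2πr_n/n = 2π·68.0/3 = 142 pm

142 pm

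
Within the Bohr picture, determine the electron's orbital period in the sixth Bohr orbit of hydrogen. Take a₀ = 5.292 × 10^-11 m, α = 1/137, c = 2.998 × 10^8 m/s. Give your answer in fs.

r = n²a₀/Z = 6²·5.292 × 10^-11/1 = 1.905 × 10^-9 m
v = Zαc/n = 1·0.007299·2.998 × 10^8/6 = 3.647 × 10^5 m/s
T = 2πr/v = 3.282 × 10^-14 s = 32.82 fs

32.82 fs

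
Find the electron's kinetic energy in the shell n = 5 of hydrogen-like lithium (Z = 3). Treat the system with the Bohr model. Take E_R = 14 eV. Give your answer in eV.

For a Coulomb orbit the virial theorem gives K = −E_n.
E_n = −E_R·Z²/n², so K = E_R·Z²/n² = 14 × 3²/5² = 5.0 eV

5.0 eV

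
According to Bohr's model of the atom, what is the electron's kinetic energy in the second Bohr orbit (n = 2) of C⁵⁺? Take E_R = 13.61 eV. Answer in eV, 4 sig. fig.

For a Coulomb orbit the virial theorem gives K = −E_n.
E_n = −E_R·Z²/n², so K = E_R·Z²/n² = 13.61 × 6²/2² = 122.5 eV

122.5 eV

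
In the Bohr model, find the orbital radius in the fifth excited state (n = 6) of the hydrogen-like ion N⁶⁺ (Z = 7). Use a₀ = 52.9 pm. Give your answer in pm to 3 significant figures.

272 pm

r_n = n²a₀/Z = 6² × 52.9 / 7
    = 36 × 52.9 / 7 = 272 pm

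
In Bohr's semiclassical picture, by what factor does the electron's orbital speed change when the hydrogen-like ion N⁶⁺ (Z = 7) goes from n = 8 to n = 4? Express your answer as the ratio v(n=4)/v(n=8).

2

v ∝ Z^1 · n^-1; with Z fixed, v ∝ n^-1.
v(n=4)/v(n=8) = (4/8)^-1 = 2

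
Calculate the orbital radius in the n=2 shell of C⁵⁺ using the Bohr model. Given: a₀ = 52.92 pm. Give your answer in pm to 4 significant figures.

35.28 pm

r_n = n²a₀/Z = 2² × 52.92 / 6
    = 4 × 52.92 / 6 = 35.28 pm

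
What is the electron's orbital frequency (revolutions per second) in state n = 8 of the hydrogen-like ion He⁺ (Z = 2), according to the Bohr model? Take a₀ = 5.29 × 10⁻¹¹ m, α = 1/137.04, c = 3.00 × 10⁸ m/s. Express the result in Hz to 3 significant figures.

r = n²a₀/Z = 1.69 × 10⁻⁹ m, v = Zαc/n = 5.47 × 10⁵ m/s
f = v/(2πr) = 5.15 × 10¹³ Hz

5.15 × 10¹³ Hz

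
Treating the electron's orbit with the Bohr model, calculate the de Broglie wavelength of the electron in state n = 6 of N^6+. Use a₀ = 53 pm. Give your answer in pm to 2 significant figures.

The Bohr quantisation condition is nλ = 2πr_n.
r_n = n²a₀/Z = 270 pm
λ = 2πr_n/n = 2π·270/6 = 290 pm

290 pm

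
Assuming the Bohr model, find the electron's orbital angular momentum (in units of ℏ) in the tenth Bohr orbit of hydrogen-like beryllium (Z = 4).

L_n = nℏ, so L/ℏ = n = 10.

10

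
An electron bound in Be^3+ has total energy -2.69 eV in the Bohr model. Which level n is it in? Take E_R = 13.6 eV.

9

E_n = −E_R Z²/n² ⇒ n² = E_R Z²/(−E_n) = 13.6 × 4² / 2.69 ≈ 80.89
n = 9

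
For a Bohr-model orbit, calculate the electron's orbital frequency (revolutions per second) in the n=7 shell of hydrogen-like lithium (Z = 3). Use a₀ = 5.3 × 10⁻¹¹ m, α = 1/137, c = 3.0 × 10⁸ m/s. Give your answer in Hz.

1.7 × 10¹⁴ Hz

r = n²a₀/Z = 8.7 × 10⁻¹⁰ m, v = Zαc/n = 9.4 × 10⁵ m/s
f = v/(2πr) = 1.7 × 10¹⁴ Hz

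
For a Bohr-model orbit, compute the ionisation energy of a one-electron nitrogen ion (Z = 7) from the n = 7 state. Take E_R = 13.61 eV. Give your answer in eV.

E_n = −E_R·Z²/n² = −13.61 × 7²/7² eV = -13.61 eV
Ionisation energy = −E_n = 13.61 eV

13.61 eV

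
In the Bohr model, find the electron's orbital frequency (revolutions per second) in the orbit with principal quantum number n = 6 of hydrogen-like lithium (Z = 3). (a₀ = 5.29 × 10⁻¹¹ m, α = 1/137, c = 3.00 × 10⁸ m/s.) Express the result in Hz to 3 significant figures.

2.75 × 10¹⁴ Hz

r = n²a₀/Z = 6.35 × 10⁻¹⁰ m, v = Zαc/n = 1.09 × 10⁶ m/s
f = v/(2πr) = 2.75 × 10¹⁴ Hz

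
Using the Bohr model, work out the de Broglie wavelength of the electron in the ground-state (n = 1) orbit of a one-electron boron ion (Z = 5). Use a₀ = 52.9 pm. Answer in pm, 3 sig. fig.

66.5 pm

The Bohr quantisation condition is nλ = 2πr_n.
r_n = n²a₀/Z = 10.6 pm
λ = 2πr_n/n = 2π·10.6/1 = 66.5 pm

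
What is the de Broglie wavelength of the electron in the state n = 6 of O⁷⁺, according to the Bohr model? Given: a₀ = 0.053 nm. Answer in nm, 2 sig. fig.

The Bohr quantisation condition is nλ = 2πr_n.
r_n = n²a₀/Z = 0.24 nm
λ = 2πr_n/n = 2π·0.24/6 = 0.25 nm

0.25 nm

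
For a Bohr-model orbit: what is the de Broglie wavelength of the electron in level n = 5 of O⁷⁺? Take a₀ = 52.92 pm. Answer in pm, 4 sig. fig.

207.8 pm

The Bohr quantisation condition is nλ = 2πr_n.
r_n = n²a₀/Z = 165.4 pm
λ = 2πr_n/n = 2π·165.4/5 = 207.8 pm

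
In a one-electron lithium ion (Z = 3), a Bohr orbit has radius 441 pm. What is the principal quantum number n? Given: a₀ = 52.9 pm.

r_n = n²a₀/Z ⇒ n² = rZ/a₀ = 441 × 3 / 52.9 ≈ 25.01
n = 5

5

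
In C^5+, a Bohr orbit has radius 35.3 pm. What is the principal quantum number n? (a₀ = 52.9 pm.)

2

r_n = n²a₀/Z ⇒ n² = rZ/a₀ = 35.3 × 6 / 52.9 ≈ 4.00
n = 2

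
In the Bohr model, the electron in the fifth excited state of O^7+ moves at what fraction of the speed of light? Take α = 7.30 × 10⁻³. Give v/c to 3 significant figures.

0.00973

v_n = Zαc/n, so v/c = Zα/n = 8 × 0.00730 / 6 = 0.00973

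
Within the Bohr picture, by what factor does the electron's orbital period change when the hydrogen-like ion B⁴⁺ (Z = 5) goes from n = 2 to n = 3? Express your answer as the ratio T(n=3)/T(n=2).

27/8

T ∝ Z^-2 · n^3; with Z fixed, T ∝ n^3.
T(n=3)/T(n=2) = (3/2)^3 = 27/8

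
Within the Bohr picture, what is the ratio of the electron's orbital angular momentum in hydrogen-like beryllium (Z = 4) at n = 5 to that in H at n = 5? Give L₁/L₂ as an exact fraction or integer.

1

L = nℏ is independent of Z.
L₁/L₂ = n₁/n₂ = 5/5 = 1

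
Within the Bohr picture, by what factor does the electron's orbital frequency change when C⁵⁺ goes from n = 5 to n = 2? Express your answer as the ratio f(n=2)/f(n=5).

f ∝ Z^2 · n^-3; with Z fixed, f ∝ n^-3.
f(n=2)/f(n=5) = (2/5)^-3 = 125/8

125/8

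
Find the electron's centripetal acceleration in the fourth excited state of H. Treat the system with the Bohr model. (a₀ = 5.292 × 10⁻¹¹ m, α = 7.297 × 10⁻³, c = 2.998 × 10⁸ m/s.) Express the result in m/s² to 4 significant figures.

1.447 × 10²⁰ m/s²

r = n²a₀/Z = 1.323 × 10⁻⁹ m, v = Zαc/n = 4.375 × 10⁵ m/s
a = v²/r = (4.375 × 10⁵)² / 1.323 × 10⁻⁹ = 1.447 × 10²⁰ m/s²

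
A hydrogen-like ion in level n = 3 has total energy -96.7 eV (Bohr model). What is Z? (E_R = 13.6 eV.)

8

E_n = −E_R Z²/n² ⇒ Z² = −E_n n²/E_R = 96.7 × 3² / 13.6 ≈ 63.99
Z = 8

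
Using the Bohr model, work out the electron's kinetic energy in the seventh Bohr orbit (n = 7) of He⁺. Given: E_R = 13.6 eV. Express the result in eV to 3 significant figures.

1.11 eV

For a Coulomb orbit the virial theorem gives K = −E_n.
E_n = −E_R·Z²/n², so K = E_R·Z²/n² = 13.6 × 2²/7² = 1.11 eV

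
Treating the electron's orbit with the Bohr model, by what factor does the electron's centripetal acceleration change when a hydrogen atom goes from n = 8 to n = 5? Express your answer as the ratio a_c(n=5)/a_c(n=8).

a_c ∝ Z^3 · n^-4; with Z fixed, a_c ∝ n^-4.
a_c(n=5)/a_c(n=8) = (5/8)^-4 = 4096/625

4096/625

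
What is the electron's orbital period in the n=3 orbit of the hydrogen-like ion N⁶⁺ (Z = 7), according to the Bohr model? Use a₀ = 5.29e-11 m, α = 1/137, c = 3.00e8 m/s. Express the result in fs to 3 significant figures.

r = n²a₀/Z = 3²·5.29e-11/7 = 6.80e-11 m
v = Zαc/n = 7·0.00730·3.00e8/3 = 5.11e6 m/s
T = 2πr/v = 8.36e-17 s = 0.0836 fs

0.0836 fs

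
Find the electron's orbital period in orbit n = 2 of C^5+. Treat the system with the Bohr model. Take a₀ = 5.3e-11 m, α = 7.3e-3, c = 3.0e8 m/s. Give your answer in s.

3.4e-17 s

r = n²a₀/Z = 2²·5.3e-11/6 = 3.5e-11 m
v = Zαc/n = 6·0.0073·3.0e8/2 = 6.6e6 m/s
T = 2πr/v = 3.4e-17 s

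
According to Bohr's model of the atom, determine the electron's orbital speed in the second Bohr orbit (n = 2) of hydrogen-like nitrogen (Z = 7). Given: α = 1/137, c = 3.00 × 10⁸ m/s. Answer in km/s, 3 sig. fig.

7660 km/s

v_n = Zαc/n = 7 × 0.00730 × 3.00 × 10⁸ / 2
    = 7660 km/s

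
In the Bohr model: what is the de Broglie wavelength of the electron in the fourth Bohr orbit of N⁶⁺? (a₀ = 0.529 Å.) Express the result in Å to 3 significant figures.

The Bohr quantisation condition is nλ = 2πr_n.
r_n = n²a₀/Z = 1.21 Å
λ = 2πr_n/n = 2π·1.21/4 = 1.90 Å

1.90 Å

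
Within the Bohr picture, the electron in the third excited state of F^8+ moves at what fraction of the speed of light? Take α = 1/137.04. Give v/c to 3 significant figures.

v_n = Zαc/n, so v/c = Zα/n = 9 × 0.00730 / 4 = 0.0164

0.0164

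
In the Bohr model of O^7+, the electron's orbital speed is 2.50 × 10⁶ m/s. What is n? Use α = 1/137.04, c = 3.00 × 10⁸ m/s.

v_n = Zαc/n ⇒ n = Zαc/v = 8 × 0.00730 × 3.00 × 10⁸ / 2.50 × 10⁶ ≈ 7.01
n = 7

7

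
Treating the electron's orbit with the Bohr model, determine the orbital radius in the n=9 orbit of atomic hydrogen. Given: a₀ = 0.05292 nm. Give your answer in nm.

4.287 nm

r_n = n²a₀/Z = 9² × 0.05292 / 1
    = 81 × 0.05292 / 1 = 4.287 nm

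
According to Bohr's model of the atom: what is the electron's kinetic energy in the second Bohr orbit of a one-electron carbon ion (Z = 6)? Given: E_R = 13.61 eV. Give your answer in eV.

For a Coulomb orbit the virial theorem gives K = −E_n.
E_n = −E_R·Z²/n², so K = E_R·Z²/n² = 13.61 × 6²/2² = 122.5 eV

122.5 eV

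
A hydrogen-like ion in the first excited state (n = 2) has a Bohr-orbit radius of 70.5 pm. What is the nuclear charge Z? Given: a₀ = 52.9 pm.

3

r_n = n²a₀/Z ⇒ Z = n²a₀/r = 2² × 52.9 / 70.5 ≈ 3.00
Z = 3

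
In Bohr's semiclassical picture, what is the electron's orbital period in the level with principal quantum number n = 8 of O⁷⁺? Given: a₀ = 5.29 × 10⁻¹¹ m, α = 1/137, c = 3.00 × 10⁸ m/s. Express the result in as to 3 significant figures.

1210 as

r = n²a₀/Z = 8²·5.29 × 10⁻¹¹/8 = 4.23 × 10⁻¹⁰ m
v = Zαc/n = 8·0.00730·3.00 × 10⁸/8 = 2.19 × 10⁶ m/s
T = 2πr/v = 1.21 × 10⁻¹⁵ s = 1210 as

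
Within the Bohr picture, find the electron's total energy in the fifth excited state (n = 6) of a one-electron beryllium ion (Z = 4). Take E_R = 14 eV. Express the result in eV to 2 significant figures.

E_n = −E_R·Z²/n² = −14 × 4²/6² = -6.2 eV

-6.2 eV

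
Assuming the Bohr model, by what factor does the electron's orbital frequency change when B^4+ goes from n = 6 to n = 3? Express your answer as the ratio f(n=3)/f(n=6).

8

f ∝ Z^2 · n^-3; with Z fixed, f ∝ n^-3.
f(n=3)/f(n=6) = (3/6)^-3 = 8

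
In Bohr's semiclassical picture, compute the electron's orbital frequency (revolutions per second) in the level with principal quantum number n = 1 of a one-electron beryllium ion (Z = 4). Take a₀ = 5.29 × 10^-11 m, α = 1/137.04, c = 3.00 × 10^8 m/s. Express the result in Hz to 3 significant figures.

r = n²a₀/Z = 1.32 × 10^-11 m, v = Zαc/n = 8.76 × 10^6 m/s
f = v/(2πr) = 1.05 × 10^17 Hz

1.05 × 10^17 Hz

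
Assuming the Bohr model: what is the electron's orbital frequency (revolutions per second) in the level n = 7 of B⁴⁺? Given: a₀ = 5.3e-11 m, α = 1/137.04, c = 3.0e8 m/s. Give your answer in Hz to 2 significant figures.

4.8e14 Hz

r = n²a₀/Z = 5.2e-10 m, v = Zαc/n = 1.6e6 m/s
f = v/(2πr) = 4.8e14 Hz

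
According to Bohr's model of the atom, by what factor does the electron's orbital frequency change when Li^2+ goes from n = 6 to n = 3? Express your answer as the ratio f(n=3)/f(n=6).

8

f ∝ Z^2 · n^-3; with Z fixed, f ∝ n^-3.
f(n=3)/f(n=6) = (3/6)^-3 = 8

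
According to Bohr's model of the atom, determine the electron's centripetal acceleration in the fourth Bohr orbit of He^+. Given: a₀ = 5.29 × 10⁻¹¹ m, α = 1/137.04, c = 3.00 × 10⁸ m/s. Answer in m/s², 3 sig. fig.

r = n²a₀/Z = 4.23 × 10⁻¹⁰ m, v = Zαc/n = 1.09 × 10⁶ m/s
a = v²/r = (1.09 × 10⁶)² / 4.23 × 10⁻¹⁰ = 2.83 × 10²¹ m/s²

2.83 × 10²¹ m/s²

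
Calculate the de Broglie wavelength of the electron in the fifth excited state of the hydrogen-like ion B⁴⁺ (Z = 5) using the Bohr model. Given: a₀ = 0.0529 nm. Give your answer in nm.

The Bohr quantisation condition is nλ = 2πr_n.
r_n = n²a₀/Z = 0.381 nm
λ = 2πr_n/n = 2π·0.381/6 = 0.399 nm

0.399 nm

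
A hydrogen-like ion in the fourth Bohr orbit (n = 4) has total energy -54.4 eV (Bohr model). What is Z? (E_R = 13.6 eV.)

8

E_n = −E_R Z²/n² ⇒ Z² = −E_n n²/E_R = 54.4 × 4² / 13.6 ≈ 64.00
Z = 8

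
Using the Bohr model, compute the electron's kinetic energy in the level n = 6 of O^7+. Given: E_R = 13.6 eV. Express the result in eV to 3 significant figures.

24.2 eV

For a Coulomb orbit the virial theorem gives K = −E_n.
E_n = −E_R·Z²/n², so K = E_R·Z²/n² = 13.6 × 8²/6² = 24.2 eV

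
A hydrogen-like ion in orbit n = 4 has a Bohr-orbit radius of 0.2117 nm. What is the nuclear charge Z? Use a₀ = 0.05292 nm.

r_n = n²a₀/Z ⇒ Z = n²a₀/r = 4² × 0.05292 / 0.2117 ≈ 4.00
Z = 4

4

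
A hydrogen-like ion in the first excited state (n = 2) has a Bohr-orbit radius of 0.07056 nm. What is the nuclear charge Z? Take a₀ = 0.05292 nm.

r_n = n²a₀/Z ⇒ Z = n²a₀/r = 2² × 0.05292 / 0.07056 ≈ 3.00
Z = 3

3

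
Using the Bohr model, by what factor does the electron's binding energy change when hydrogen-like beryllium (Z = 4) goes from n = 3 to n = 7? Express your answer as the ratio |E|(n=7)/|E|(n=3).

9/49

|E| ∝ Z^2 · n^-2; with Z fixed, |E| ∝ n^-2.
|E|(n=7)/|E|(n=3) = (7/3)^-2 = 9/49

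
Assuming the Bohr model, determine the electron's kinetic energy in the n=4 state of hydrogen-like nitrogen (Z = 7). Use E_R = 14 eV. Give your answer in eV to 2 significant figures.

43 eV

For a Coulomb orbit the virial theorem gives K = −E_n.
E_n = −E_R·Z²/n², so K = E_R·Z²/n² = 14 × 7²/4² = 43 eV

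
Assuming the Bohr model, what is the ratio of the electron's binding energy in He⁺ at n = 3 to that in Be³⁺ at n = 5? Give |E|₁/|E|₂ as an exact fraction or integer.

|E| ∝ Z^2 · n^-2
|E|₁/|E|₂ = (2/4)^2 · (3/5)^-2 = 25/36

25/36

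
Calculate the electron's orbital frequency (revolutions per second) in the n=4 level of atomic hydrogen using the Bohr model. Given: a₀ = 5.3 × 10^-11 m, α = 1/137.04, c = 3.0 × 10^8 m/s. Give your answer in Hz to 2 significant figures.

1.0 × 10^14 Hz

r = n²a₀/Z = 8.5 × 10^-10 m, v = Zαc/n = 5.5 × 10^5 m/s
f = v/(2πr) = 1.0 × 10^14 Hz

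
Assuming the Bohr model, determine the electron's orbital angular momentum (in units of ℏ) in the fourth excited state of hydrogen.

5

L_n = nℏ, so L/ℏ = n = 5.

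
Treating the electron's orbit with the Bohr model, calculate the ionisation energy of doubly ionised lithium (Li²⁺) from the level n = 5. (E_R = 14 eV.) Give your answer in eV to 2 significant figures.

5.0 eV

E_n = −E_R·Z²/n² = −14 × 3²/5² eV = -5.0 eV
Ionisation energy = −E_n = 5.0 eV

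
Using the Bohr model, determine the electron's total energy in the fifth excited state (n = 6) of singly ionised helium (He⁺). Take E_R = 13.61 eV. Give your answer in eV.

-1.512 eV

E_n = −E_R·Z²/n² = −13.61 × 2²/6² = -1.512 eV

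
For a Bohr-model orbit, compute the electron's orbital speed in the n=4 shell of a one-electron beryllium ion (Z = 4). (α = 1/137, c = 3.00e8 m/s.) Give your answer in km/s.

2190 km/s

v_n = Zαc/n = 4 × 0.00730 × 3.00e8 / 4
    = 2190 km/s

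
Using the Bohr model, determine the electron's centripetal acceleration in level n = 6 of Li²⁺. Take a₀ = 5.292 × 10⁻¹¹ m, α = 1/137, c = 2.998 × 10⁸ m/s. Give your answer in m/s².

r = n²a₀/Z = 6.350 × 10⁻¹⁰ m, v = Zαc/n = 1.094 × 10⁶ m/s
a = v²/r = (1.094 × 10⁶)² / 6.350 × 10⁻¹⁰ = 1.885 × 10²¹ m/s²

1.885 × 10²¹ m/s²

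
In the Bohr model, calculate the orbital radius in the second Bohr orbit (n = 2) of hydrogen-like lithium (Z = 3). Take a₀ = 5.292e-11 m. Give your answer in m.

r_n = n²a₀/Z = 2² × 5.292e-11 / 3
    = 4 × 5.292e-11 / 3 = 7.056e-11 m

7.056e-11 m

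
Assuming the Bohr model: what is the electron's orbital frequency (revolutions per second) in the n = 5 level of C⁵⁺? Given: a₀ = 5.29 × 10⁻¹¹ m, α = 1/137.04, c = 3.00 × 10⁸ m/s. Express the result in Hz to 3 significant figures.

1.90 × 10¹⁵ Hz

r = n²a₀/Z = 2.20 × 10⁻¹⁰ m, v = Zαc/n = 2.63 × 10⁶ m/s
f = v/(2πr) = 1.90 × 10¹⁵ Hz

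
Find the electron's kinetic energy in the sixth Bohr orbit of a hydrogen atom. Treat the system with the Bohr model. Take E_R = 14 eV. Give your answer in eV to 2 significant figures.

0.39 eV

For a Coulomb orbit the virial theorem gives K = −E_n.
E_n = −E_R·Z²/n², so K = E_R·Z²/n² = 14 × 1²/6² = 0.39 eV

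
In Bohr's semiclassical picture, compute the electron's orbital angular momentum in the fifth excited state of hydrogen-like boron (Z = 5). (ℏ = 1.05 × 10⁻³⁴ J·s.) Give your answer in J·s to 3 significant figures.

6.30 × 10⁻³⁴ J·s

L_n = nℏ = 6 × 1.05 × 10⁻³⁴ = 6.30 × 10⁻³⁴ J·s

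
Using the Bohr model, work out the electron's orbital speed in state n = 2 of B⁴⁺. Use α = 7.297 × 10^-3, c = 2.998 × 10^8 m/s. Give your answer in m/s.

v_n = Zαc/n = 5 × 0.007297 × 2.998 × 10^8 / 2
    = 5.469 × 10^6 m/s

5.469 × 10^6 m/s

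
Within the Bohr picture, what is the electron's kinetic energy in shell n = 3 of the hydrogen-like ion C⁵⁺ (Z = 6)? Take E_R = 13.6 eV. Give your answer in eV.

For a Coulomb orbit the virial theorem gives K = −E_n.
E_n = −E_R·Z²/n², so K = E_R·Z²/n² = 13.6 × 6²/3² = 54.4 eV

54.4 eV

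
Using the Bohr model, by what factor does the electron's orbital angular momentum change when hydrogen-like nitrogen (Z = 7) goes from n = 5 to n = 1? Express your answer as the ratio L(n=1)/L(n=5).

1/5

L = nℏ depends only on n, so L ∝ n.
L(n=1)/L(n=5) = (1/5)^1 = 1/5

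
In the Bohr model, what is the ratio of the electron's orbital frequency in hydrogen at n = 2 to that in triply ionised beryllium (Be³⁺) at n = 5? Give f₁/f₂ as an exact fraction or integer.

125/128

f ∝ Z^2 · n^-3
f₁/f₂ = (1/4)^2 · (2/5)^-3 = 125/128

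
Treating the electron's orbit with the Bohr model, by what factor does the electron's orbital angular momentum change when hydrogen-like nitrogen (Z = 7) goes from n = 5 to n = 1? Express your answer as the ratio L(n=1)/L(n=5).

L = nℏ depends only on n, so L ∝ n.
L(n=1)/L(n=5) = (1/5)^1 = 1/5

1/5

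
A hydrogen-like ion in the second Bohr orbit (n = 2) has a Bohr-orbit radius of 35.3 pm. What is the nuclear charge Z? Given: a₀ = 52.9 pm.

6

r_n = n²a₀/Z ⇒ Z = n²a₀/r = 2² × 52.9 / 35.3 ≈ 5.99
Z = 6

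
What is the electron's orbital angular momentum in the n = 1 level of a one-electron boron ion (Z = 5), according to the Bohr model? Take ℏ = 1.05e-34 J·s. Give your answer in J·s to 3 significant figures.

L_n = nℏ = 1 × 1.05e-34 = 1.05e-34 J·s

1.05e-34 J·s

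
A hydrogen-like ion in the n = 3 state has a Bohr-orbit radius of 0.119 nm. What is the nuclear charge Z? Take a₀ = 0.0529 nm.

4

r_n = n²a₀/Z ⇒ Z = n²a₀/r = 3² × 0.0529 / 0.119 ≈ 4.00
Z = 4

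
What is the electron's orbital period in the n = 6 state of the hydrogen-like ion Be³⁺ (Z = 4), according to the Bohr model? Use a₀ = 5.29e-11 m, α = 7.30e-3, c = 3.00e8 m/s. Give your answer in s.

r = n²a₀/Z = 6²·5.29e-11/4 = 4.76e-10 m
v = Zαc/n = 4·0.00730·3.00e8/6 = 1.46e6 m/s
T = 2πr/v = 2.05e-15 s

2.05e-15 s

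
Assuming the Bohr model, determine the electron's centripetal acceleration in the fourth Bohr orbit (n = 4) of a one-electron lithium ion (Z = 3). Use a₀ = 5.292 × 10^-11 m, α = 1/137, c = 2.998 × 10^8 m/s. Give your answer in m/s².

r = n²a₀/Z = 2.822 × 10^-10 m, v = Zαc/n = 1.641 × 10^6 m/s
a = v²/r = (1.641 × 10^6)² / 2.822 × 10^-10 = 9.544 × 10^21 m/s²

9.544 × 10^21 m/s²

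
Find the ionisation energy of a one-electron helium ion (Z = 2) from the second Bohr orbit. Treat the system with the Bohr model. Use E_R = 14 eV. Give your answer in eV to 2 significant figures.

E_n = −E_R·Z²/n² = −14 × 2²/2² eV = -14 eV
Ionisation energy = −E_n = 14 eV

14 eV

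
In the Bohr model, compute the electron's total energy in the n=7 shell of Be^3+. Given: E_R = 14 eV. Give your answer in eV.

-4.6 eV

E_n = −E_R·Z²/n² = −14 × 4²/7² = -4.6 eV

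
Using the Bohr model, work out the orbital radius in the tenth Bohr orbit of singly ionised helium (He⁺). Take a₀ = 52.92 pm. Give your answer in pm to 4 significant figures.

2646 pm

r_n = n²a₀/Z = 10² × 52.92 / 2
    = 100 × 52.92 / 2 = 2646 pm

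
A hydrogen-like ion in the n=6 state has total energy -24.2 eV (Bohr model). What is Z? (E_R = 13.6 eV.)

E_n = −E_R Z²/n² ⇒ Z² = −E_n n²/E_R = 24.2 × 6² / 13.6 ≈ 64.06
Z = 8

8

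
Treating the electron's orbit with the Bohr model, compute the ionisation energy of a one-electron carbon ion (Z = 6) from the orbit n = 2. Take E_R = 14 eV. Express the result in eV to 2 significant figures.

130 eV

E_n = −E_R·Z²/n² = −14 × 6²/2² eV = -130 eV
Ionisation energy = −E_n = 130 eV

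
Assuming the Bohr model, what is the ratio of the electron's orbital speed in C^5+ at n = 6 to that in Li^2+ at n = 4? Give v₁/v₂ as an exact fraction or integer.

4/3

v ∝ Z^1 · n^-1
v₁/v₂ = (6/3)^1 · (6/4)^-1 = 4/3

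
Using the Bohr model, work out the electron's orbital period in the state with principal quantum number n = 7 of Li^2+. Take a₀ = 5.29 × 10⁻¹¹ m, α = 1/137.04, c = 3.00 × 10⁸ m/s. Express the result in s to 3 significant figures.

r = n²a₀/Z = 7²·5.29 × 10⁻¹¹/3 = 8.64 × 10⁻¹⁰ m
v = Zαc/n = 3·0.00730·3.00 × 10⁸/7 = 9.38 × 10⁵ m/s
T = 2πr/v = 5.79 × 10⁻¹⁵ s

5.79 × 10⁻¹⁵ s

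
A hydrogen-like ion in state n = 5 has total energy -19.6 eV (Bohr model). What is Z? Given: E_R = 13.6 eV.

6

E_n = −E_R Z²/n² ⇒ Z² = −E_n n²/E_R = 19.6 × 5² / 13.6 ≈ 36.03
Z = 6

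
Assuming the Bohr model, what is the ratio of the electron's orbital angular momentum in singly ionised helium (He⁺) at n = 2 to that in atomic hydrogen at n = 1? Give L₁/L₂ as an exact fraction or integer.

2

L = nℏ is independent of Z.
L₁/L₂ = n₁/n₂ = 2/1 = 2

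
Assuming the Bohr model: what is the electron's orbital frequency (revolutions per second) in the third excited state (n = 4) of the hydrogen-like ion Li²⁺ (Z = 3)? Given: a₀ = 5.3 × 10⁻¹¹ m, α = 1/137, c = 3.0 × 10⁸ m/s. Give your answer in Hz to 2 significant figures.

r = n²a₀/Z = 2.8 × 10⁻¹⁰ m, v = Zαc/n = 1.6 × 10⁶ m/s
f = v/(2πr) = 9.2 × 10¹⁴ Hz

9.2 × 10¹⁴ Hz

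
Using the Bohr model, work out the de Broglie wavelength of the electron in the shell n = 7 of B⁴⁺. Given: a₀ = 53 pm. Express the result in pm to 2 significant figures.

470 pm

The Bohr quantisation condition is nλ = 2πr_n.
r_n = n²a₀/Z = 520 pm
λ = 2πr_n/n = 2π·520/7 = 470 pm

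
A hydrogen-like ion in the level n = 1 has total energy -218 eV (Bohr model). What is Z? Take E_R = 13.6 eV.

E_n = −E_R Z²/n² ⇒ Z² = −E_n n²/E_R = 218 × 1² / 13.6 ≈ 16.03
Z = 4

4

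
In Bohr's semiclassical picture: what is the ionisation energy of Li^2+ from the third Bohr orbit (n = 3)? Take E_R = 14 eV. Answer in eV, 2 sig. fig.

14 eV

E_n = −E_R·Z²/n² = −14 × 3²/3² eV = -14 eV
Ionisation energy = −E_n = 14 eV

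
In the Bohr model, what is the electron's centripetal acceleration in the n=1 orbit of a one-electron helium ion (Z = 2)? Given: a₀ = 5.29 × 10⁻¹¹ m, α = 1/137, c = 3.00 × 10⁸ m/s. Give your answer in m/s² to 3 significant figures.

7.25 × 10²³ m/s²

r = n²a₀/Z = 2.65 × 10⁻¹¹ m, v = Zαc/n = 4.38 × 10⁶ m/s
a = v²/r = (4.38 × 10⁶)² / 2.65 × 10⁻¹¹ = 7.25 × 10²³ m/s²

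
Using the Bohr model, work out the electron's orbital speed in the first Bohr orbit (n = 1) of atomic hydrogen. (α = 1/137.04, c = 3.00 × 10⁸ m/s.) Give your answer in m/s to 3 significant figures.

v_n = Zαc/n = 1 × 0.00730 × 3.00 × 10⁸ / 1
    = 2.19 × 10⁶ m/s

2.19 × 10⁶ m/s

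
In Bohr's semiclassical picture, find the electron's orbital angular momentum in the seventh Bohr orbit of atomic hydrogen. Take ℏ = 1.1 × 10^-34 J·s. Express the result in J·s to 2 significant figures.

7.7 × 10^-34 J·s

L_n = nℏ = 7 × 1.1 × 10^-34 = 7.7 × 10^-34 J·s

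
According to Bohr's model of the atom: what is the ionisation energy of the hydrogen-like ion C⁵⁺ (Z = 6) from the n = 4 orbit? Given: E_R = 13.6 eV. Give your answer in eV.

30.6 eV

E_n = −E_R·Z²/n² = −13.6 × 6²/4² eV = -30.6 eV
Ionisation energy = −E_n = 30.6 eV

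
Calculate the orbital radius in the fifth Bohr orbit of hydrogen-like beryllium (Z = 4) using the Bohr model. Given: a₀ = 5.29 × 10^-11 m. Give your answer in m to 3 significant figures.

3.31 × 10^-10 m

r_n = n²a₀/Z = 5² × 5.29 × 10^-11 / 4
    = 25 × 5.29 × 10^-11 / 4 = 3.31 × 10^-10 m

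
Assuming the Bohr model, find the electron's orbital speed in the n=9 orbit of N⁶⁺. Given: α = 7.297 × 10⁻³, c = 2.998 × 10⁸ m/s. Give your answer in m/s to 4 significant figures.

v_n = Zαc/n = 7 × 0.007297 × 2.998 × 10⁸ / 9
    = 1.701 × 10⁶ m/s

1.701 × 10⁶ m/s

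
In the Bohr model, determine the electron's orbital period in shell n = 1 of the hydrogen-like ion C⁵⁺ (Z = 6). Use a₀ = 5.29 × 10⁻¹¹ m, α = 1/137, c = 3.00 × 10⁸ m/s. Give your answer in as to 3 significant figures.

r = n²a₀/Z = 1²·5.29 × 10⁻¹¹/6 = 8.82 × 10⁻¹² m
v = Zαc/n = 6·0.00730·3.00 × 10⁸/1 = 1.31 × 10⁷ m/s
T = 2πr/v = 4.22 × 10⁻¹⁸ s = 4.22 as

4.22 as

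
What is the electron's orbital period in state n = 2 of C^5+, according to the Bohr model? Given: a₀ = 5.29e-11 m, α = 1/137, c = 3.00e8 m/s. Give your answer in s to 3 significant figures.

3.37e-17 s

r = n²a₀/Z = 2²·5.29e-11/6 = 3.53e-11 m
v = Zαc/n = 6·0.00730·3.00e8/2 = 6.57e6 m/s
T = 2πr/v = 3.37e-17 s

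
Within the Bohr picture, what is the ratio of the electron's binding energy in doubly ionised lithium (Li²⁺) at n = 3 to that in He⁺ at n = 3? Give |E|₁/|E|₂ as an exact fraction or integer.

9/4

|E| ∝ Z^2 · n^-2
|E|₁/|E|₂ = (3/2)^2 · (3/3)^-2 = 9/4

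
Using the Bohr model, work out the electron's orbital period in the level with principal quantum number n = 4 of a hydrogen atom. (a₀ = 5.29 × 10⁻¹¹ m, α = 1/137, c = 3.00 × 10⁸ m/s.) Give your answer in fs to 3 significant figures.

9.71 fs

r = n²a₀/Z = 4²·5.29 × 10⁻¹¹/1 = 8.46 × 10⁻¹⁰ m
v = Zαc/n = 1·0.00730·3.00 × 10⁸/4 = 5.47 × 10⁵ m/s
T = 2πr/v = 9.71 × 10⁻¹⁵ s = 9.71 fs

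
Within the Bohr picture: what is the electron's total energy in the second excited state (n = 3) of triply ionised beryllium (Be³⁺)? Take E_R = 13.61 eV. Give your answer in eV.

-24.20 eV

E_n = −E_R·Z²/n² = −13.61 × 4²/3² = -24.20 eV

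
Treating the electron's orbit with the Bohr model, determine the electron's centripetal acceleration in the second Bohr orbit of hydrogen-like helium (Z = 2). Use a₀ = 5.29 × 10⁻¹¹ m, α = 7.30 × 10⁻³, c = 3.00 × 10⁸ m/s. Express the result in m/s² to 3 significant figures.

r = n²a₀/Z = 1.06 × 10⁻¹⁰ m, v = Zαc/n = 2.19 × 10⁶ m/s
a = v²/r = (2.19 × 10⁶)² / 1.06 × 10⁻¹⁰ = 4.53 × 10²² m/s²

4.53 × 10²² m/s²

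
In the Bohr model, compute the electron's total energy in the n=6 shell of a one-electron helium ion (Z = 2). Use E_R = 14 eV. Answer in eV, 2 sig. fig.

-1.6 eV

E_n = −E_R·Z²/n² = −14 × 2²/6² = -1.6 eV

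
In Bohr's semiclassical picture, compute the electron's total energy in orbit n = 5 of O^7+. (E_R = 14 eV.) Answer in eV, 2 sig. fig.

E_n = −E_R·Z²/n² = −14 × 8²/5² = -36 eV

-36 eV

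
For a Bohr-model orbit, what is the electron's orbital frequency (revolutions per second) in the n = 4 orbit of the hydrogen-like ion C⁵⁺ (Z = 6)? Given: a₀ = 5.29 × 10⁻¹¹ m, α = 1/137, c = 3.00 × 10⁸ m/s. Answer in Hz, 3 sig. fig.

r = n²a₀/Z = 1.41 × 10⁻¹⁰ m, v = Zαc/n = 3.28 × 10⁶ m/s
f = v/(2πr) = 3.71 × 10¹⁵ Hz

3.71 × 10¹⁵ Hz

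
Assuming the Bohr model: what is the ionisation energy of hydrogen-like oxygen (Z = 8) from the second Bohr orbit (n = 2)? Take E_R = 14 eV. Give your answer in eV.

220 eV

E_n = −E_R·Z²/n² = −14 × 8²/2² eV = -220 eV
Ionisation energy = −E_n = 220 eV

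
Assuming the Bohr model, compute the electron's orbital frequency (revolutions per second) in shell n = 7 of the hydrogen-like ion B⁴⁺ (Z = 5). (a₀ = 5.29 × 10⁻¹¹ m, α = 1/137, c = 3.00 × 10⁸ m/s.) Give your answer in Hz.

r = n²a₀/Z = 5.18 × 10⁻¹⁰ m, v = Zαc/n = 1.56 × 10⁶ m/s
f = v/(2πr) = 4.80 × 10¹⁴ Hz

4.80 × 10¹⁴ Hz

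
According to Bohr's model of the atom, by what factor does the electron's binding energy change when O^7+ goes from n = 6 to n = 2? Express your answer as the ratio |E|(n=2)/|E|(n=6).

9

|E| ∝ Z^2 · n^-2; with Z fixed, |E| ∝ n^-2.
|E|(n=2)/|E|(n=6) = (2/6)^-2 = 9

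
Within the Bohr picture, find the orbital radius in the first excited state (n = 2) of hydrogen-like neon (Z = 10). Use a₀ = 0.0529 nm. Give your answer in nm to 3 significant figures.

r_n = n²a₀/Z = 2² × 0.0529 / 10
    = 4 × 0.0529 / 10 = 0.0212 nm

0.0212 nm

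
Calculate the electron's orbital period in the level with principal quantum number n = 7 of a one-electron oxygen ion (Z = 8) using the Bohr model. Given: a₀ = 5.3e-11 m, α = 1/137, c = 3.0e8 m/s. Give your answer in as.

820 as

r = n²a₀/Z = 7²·5.3e-11/8 = 3.2e-10 m
v = Zαc/n = 8·0.0073·3.0e8/7 = 2.5e6 m/s
T = 2πr/v = 8.2e-16 s = 820 as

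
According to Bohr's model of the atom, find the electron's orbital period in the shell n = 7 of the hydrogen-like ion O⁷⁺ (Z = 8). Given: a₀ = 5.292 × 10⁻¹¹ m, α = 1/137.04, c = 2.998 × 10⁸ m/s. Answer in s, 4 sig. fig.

8.146 × 10⁻¹⁶ s

r = n²a₀/Z = 7²·5.292 × 10⁻¹¹/8 = 3.241 × 10⁻¹⁰ m
v = Zαc/n = 8·0.007297·2.998 × 10⁸/7 = 2.500 × 10⁶ m/s
T = 2πr/v = 8.146 × 10⁻¹⁶ s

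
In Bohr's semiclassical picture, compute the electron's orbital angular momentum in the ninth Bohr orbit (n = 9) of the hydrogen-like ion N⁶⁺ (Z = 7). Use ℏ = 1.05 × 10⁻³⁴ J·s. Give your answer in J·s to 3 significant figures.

L_n = nℏ = 9 × 1.05 × 10⁻³⁴ = 9.45 × 10⁻³⁴ J·s

9.45 × 10⁻³⁴ J·s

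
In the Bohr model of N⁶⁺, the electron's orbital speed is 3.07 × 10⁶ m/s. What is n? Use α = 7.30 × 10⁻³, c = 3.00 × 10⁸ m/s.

v_n = Zαc/n ⇒ n = Zαc/v = 7 × 0.00730 × 3.00 × 10⁸ / 3.07 × 10⁶ ≈ 4.99
n = 5

5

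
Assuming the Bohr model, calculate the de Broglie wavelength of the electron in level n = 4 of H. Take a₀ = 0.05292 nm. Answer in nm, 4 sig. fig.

1.330 nm

The Bohr quantisation condition is nλ = 2πr_n.
r_n = n²a₀/Z = 0.8467 nm
λ = 2πr_n/n = 2π·0.8467/4 = 1.330 nm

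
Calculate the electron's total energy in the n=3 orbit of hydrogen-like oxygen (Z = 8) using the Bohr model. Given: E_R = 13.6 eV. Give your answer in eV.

-96.7 eV

E_n = −E_R·Z²/n² = −13.6 × 8²/3² = -96.7 eV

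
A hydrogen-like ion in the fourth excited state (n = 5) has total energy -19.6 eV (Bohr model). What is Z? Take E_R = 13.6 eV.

6

E_n = −E_R Z²/n² ⇒ Z² = −E_n n²/E_R = 19.6 × 5² / 13.6 ≈ 36.03
Z = 6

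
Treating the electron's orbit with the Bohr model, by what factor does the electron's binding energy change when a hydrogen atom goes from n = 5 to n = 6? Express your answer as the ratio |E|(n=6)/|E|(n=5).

25/36

|E| ∝ Z^2 · n^-2; with Z fixed, |E| ∝ n^-2.
|E|(n=6)/|E|(n=5) = (6/5)^-2 = 25/36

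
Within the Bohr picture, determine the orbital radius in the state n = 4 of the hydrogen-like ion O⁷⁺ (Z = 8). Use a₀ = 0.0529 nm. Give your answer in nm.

0.106 nm

r_n = n²a₀/Z = 4² × 0.0529 / 8
    = 16 × 0.0529 / 8 = 0.106 nm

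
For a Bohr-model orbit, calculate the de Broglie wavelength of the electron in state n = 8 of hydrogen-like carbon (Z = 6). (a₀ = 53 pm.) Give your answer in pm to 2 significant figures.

440 pm

The Bohr quantisation condition is nλ = 2πr_n.
r_n = n²a₀/Z = 570 pm
λ = 2πr_n/n = 2π·570/8 = 440 pm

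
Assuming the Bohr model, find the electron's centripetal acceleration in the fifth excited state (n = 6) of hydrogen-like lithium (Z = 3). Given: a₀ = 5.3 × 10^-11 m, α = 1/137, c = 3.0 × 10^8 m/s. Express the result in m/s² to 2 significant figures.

1.9 × 10^21 m/s²

r = n²a₀/Z = 6.4 × 10^-10 m, v = Zαc/n = 1.1 × 10^6 m/s
a = v²/r = (1.1 × 10^6)² / 6.4 × 10^-10 = 1.9 × 10^21 m/s²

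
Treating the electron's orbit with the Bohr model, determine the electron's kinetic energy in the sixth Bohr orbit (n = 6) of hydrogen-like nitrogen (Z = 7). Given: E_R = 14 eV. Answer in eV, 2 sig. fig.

For a Coulomb orbit the virial theorem gives K = −E_n.
E_n = −E_R·Z²/n², so K = E_R·Z²/n² = 14 × 7²/6² = 19 eV

19 eV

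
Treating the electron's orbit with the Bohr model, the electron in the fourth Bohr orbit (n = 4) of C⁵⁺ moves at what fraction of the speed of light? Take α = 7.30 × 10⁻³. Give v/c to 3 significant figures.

0.0109

v_n = Zαc/n, so v/c = Zα/n = 6 × 0.00730 / 4 = 0.0109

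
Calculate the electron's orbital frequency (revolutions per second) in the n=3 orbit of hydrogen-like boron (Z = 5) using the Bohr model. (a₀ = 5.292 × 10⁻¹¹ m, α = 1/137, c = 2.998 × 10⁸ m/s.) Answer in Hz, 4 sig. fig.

r = n²a₀/Z = 9.526 × 10⁻¹¹ m, v = Zαc/n = 3.647 × 10⁶ m/s
f = v/(2πr) = 6.094 × 10¹⁵ Hz

6.094 × 10¹⁵ Hz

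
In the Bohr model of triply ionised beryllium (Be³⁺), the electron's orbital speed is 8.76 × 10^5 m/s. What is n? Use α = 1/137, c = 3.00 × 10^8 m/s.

v_n = Zαc/n ⇒ n = Zαc/v = 4 × 0.00730 × 3.00 × 10^8 / 8.76 × 10^5 ≈ 10.00
n = 10

10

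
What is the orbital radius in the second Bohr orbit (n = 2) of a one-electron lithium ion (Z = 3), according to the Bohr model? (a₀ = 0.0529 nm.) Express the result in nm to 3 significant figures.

0.0705 nm

r_n = n²a₀/Z = 2² × 0.0529 / 3
    = 4 × 0.0529 / 3 = 0.0705 nm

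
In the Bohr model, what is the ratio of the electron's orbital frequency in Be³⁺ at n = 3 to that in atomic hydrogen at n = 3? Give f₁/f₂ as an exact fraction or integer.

f ∝ Z^2 · n^-3
f₁/f₂ = (4/1)^2 · (3/3)^-3 = 16

16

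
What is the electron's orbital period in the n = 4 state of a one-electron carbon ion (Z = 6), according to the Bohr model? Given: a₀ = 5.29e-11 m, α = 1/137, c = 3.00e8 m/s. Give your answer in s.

r = n²a₀/Z = 4²·5.29e-11/6 = 1.41e-10 m
v = Zαc/n = 6·0.00730·3.00e8/4 = 3.28e6 m/s
T = 2πr/v = 2.70e-16 s

2.70e-16 s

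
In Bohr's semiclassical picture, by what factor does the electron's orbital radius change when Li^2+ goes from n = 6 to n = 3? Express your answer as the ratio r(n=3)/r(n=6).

r ∝ Z^-1 · n^2; with Z fixed, r ∝ n^2.
r(n=3)/r(n=6) = (3/6)^2 = 1/4

1/4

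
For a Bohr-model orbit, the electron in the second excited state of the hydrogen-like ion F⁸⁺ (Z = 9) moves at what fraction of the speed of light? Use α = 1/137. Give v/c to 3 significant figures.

0.0219

v_n = Zαc/n, so v/c = Zα/n = 9 × 0.00730 / 3 = 0.0219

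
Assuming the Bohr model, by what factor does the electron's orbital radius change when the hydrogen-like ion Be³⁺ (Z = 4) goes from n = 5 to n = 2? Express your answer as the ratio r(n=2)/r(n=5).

4/25

r ∝ Z^-1 · n^2; with Z fixed, r ∝ n^2.
r(n=2)/r(n=5) = (2/5)^2 = 4/25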